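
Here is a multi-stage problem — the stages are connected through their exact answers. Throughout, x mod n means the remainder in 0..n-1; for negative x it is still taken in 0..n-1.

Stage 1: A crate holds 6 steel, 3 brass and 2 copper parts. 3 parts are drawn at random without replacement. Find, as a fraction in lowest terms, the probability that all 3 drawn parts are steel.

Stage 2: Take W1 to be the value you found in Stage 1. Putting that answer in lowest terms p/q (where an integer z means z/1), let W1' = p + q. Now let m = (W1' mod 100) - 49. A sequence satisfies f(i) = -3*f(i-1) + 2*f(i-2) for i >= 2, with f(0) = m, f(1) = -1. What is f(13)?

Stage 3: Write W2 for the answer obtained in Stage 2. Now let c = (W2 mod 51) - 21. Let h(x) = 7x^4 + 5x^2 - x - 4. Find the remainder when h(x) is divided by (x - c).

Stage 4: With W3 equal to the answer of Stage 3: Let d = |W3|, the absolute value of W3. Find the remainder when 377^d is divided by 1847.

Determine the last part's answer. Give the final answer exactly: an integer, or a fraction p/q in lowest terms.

Stage 1: total draws C(11,3) = 165; favorable C(6,3) = 20; P = 4/33; answer 4/33
Stage 2: W1 = 4/33; threaded value p + q = 37; m = -12; f(2) = -3*(-1) + 2*(-12) = -21; iterating: f(2)=-21, f(3)=61, f(4)=-225, f(5)=797, f(6)=-2841, f(7)=10117, f(8)=-36033, f(9)=128333, f(10)=-457065, f(11)=1627861, f(12)=-5797713, f(13)=20648861; answer 20648861
Stage 3: W2 = 20648861; c = 11; remainder = value at the root: 7*(11)^4 + 5*(11)^2 - 1*(11)^1 - 4 = (102487) + (605) + (-11) + (-4) = 103077; answer 103077
Stage 4: W3 = 103077; d = 103077; squarings mod 1847: 377^1=377, 377^2=1757, 377^4=712, 377^8=866, 377^16=74, 377^32=1782, 377^64=531, 377^128=1217, 377^256=1642, 377^512=1391, 377^1024=1072, 377^2048=350, 377^4096=598, 377^8192=1133, 377^16384=24, 377^32768=576, 377^65536=1163; 377^103077 = 377^1 * 377^4 * 377^32 * 377^128 * 377^512 * 377^4096 * 377^32768 * 377^65536 = 288 (mod 1847); answer 288

288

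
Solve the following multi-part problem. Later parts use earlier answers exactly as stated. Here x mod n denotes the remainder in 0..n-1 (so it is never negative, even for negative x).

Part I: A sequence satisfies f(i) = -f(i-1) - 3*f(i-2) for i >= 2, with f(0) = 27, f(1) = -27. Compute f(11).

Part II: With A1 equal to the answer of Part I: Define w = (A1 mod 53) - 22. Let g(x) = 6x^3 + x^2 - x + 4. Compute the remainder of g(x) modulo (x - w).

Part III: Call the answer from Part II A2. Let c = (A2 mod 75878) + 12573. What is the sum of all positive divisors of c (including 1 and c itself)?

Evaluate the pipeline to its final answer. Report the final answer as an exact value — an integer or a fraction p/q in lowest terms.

12974

Part I: f(2) = -1*(-27) - 3*(27) = -54; iterating: f(2)=-54, f(3)=135, f(4)=27, f(5)=-432, f(6)=351, f(7)=945, f(8)=-1998, f(9)=-837, f(10)=6831, f(11)=-4320; answer -4320
Part II: A1 = -4320; w = 4; remainder = value at the root: 6*(4)^3 + 1*(4)^2 - 1*(4)^1 + 4 = (384) + (16) + (-4) + (4) = 400; answer 400
Part III: A2 = 400; c = 12973; 12973 is prime, so its only divisors are 1 and 12973; sigma = 1 + 12973 = 12974; answer 12974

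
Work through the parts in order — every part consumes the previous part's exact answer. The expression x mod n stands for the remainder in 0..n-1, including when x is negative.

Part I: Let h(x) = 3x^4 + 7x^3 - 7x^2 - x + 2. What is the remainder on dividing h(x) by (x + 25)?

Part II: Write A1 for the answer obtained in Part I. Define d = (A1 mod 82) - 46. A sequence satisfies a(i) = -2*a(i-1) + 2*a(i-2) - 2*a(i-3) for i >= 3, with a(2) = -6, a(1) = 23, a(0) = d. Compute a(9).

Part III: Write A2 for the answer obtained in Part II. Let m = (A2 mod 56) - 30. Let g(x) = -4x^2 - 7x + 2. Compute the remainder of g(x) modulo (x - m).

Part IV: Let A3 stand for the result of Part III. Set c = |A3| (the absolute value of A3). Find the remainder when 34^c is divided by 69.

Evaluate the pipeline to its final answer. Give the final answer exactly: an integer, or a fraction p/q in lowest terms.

52

Part I: remainder = value at the root: 3*(-25)^4 + 7*(-25)^3 - 7*(-25)^2 - 1*(-25)^1 + 2 = (1171875) + (-109375) + (-4375) + (25) + (2) = 1058152; answer 1058152
Part II: A1 = 1058152; d = -22; a(3) = -2*(-6) + 2*(23) - 2*(-22) = 102; iterating: a(3)=102, a(4)=-262, a(5)=740, a(6)=-2208, a(7)=6420, a(8)=-18736, a(9)=54728; answer 54728
Part III: A2 = 54728; m = -14; remainder = value at the root: -4*(-14)^2 - 7*(-14)^1 + 2 = (-784) + (98) + (2) = -684; answer -684
Part IV: A3 = -684; c = 684; squarings mod 69: 34^1=34, 34^2=52, 34^4=13, 34^8=31, 34^16=64, 34^32=25, 34^64=4, 34^128=16, 34^256=49, 34^512=55; 34^684 = 34^4 * 34^8 * 34^32 * 34^128 * 34^512 = 52 (mod 69); answer 52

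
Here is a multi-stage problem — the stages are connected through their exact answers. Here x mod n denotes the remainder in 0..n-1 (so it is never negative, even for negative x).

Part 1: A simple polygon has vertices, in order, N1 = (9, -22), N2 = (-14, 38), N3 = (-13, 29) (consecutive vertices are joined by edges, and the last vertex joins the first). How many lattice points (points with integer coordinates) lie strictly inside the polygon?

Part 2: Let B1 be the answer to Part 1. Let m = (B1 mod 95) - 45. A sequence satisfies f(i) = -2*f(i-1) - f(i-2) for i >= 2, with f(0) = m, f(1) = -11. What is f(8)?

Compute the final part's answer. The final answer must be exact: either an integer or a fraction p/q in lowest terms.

-108

Part 1: cross terms: (9*38 - -14*-22)=34, (-14*29 - -13*38)=88, (-13*-22 - 9*29)=25; twice the area = |147| = 147; area = 147/2; boundary points = 1 + 1 + 1 = 3; strictly interior points = area - boundary/2 + 1 = 73; answer 73
Part 2: B1 = 73; m = 28; f(2) = -2*(-11) - 1*(28) = -6; iterating: f(2)=-6, f(3)=23, f(4)=-40, f(5)=57, f(6)=-74, f(7)=91, f(8)=-108; answer -108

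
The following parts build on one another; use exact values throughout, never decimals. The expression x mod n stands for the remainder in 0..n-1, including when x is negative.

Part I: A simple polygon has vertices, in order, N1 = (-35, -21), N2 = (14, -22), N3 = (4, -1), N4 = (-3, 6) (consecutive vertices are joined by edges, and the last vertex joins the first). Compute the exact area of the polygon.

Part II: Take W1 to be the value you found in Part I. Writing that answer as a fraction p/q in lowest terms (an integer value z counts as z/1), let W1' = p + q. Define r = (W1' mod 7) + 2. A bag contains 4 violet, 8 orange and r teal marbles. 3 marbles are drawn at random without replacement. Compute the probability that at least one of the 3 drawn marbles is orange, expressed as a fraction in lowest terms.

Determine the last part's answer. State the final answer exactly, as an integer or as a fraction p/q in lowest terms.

149/170

Part I: cross terms: (-35*-22 - 14*-21)=1064, (14*-1 - 4*-22)=74, (4*6 - -3*-1)=21, (-3*-21 - -35*6)=273; twice the area = |1432| = 1432; area = 716; answer 716
Part II: W1 = 716; threaded value p + q = 717; r = 5; total draws C(17,3) = 680; complement C(9,3) = 84; favorable 680 - 84 = 596; P = 149/170; answer 149/170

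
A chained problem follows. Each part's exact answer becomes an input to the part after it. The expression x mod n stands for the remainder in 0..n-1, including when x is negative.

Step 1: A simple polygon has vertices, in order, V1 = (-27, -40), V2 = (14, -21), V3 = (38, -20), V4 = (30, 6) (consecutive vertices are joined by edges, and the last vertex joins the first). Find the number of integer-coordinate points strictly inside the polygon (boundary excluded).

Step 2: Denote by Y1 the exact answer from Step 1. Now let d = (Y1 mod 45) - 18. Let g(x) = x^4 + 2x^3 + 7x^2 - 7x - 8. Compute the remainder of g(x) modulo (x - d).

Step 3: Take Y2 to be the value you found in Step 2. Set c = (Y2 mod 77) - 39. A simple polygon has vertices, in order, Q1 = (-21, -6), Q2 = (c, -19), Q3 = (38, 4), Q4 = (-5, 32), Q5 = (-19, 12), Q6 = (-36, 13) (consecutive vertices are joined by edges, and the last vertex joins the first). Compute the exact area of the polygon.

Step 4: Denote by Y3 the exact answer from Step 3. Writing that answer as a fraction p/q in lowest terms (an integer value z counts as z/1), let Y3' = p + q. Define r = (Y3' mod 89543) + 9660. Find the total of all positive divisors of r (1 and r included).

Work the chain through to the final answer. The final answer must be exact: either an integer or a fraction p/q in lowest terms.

Step 1: cross terms: (-27*-21 - 14*-40)=1127, (14*-20 - 38*-21)=518, (38*6 - 30*-20)=828, (30*-40 - -27*6)=-1038; twice the area = |1435| = 1435; area = 1435/2; boundary points = 1 + 1 + 2 + 1 = 5; strictly interior points = area - boundary/2 + 1 = 716; answer 716
Step 2: Y1 = 716; d = 23; remainder = value at the root: 1*(23)^4 + 2*(23)^3 + 7*(23)^2 - 7*(23)^1 - 8 = (279841) + (24334) + (3703) + (-161) + (-8) = 307709; answer 307709
Step 3: Y2 = 307709; c = -22; cross terms: (-21*-19 - -22*-6)=267, (-22*4 - 38*-19)=634, (38*32 - -5*4)=1236, (-5*12 - -19*32)=548, (-19*13 - -36*12)=185, (-36*-6 - -21*13)=489; twice the area = |3359| = 3359; area = 3359/2; answer 3359/2
Step 4: Y3 = 3359/2; threaded value p + q = 3361; r = 13021; 13021 = 29 * 449; sigma = (1 + 29) * (1 + 449) = 30 * 450 = 13500; answer 13500

13500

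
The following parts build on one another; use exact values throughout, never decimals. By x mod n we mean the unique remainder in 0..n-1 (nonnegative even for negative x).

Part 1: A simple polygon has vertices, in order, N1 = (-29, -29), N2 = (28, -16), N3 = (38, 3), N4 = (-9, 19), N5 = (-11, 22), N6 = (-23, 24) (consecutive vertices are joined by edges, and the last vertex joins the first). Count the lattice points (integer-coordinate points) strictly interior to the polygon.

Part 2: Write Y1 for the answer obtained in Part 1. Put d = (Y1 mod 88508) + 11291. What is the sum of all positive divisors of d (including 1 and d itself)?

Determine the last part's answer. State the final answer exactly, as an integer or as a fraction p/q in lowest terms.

Part 1: cross terms: (-29*-16 - 28*-29)=1276, (28*3 - 38*-16)=692, (38*19 - -9*3)=749, (-9*22 - -11*19)=11, (-11*24 - -23*22)=242, (-23*-29 - -29*24)=1363; twice the area = |4333| = 4333; area = 4333/2; boundary points = 1 + 1 + 1 + 1 + 2 + 1 = 7; strictly interior points = area - boundary/2 + 1 = 2164; answer 2164
Part 2: Y1 = 2164; d = 13455; 13455 = 3^2 * 5 * 13 * 23; sigma = (1 + 3 + 9) * (1 + 5) * (1 + 13) * (1 + 23) = 13 * 6 * 14 * 24 = 26208; answer 26208

26208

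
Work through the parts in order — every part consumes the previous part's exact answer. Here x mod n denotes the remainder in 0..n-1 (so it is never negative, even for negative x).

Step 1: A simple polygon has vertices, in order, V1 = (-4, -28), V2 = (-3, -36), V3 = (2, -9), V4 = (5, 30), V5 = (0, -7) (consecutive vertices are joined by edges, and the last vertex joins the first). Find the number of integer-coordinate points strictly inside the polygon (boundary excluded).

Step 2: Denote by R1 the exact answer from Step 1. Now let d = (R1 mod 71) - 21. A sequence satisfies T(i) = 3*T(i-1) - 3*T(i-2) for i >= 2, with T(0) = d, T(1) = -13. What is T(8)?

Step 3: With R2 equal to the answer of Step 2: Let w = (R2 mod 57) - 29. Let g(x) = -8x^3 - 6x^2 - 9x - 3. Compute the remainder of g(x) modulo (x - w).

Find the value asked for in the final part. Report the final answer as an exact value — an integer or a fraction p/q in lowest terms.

Step 1: cross terms: (-4*-36 - -3*-28)=60, (-3*-9 - 2*-36)=99, (2*30 - 5*-9)=105, (5*-7 - 0*30)=-35, (0*-28 - -4*-7)=-28; twice the area = |201| = 201; area = 201/2; boundary points = 1 + 1 + 3 + 1 + 1 = 7; strictly interior points = area - boundary/2 + 1 = 98; answer 98
Step 2: R1 = 98; d = 6; T(2) = 3*(-13) - 3*(6) = -57; iterating: T(2)=-57, T(3)=-132, T(4)=-225, T(5)=-279, T(6)=-162, T(7)=351, T(8)=1539; answer 1539
Step 3: R2 = 1539; w = -29; remainder = value at the root: -8*(-29)^3 - 6*(-29)^2 - 9*(-29)^1 - 3 = (195112) + (-5046) + (261) + (-3) = 190324; answer 190324

190324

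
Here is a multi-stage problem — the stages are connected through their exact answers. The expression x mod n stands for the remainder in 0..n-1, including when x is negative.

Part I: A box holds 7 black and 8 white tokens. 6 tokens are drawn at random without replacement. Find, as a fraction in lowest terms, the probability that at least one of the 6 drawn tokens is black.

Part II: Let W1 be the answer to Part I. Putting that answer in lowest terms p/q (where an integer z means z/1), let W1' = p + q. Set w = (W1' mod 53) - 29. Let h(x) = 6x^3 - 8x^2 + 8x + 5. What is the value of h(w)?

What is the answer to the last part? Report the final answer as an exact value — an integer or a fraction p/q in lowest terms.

Part I: total draws C(15,6) = 5005; complement C(8,6) = 28; favorable 5005 - 28 = 4977; P = 711/715; answer 711/715
Part II: W1 = 711/715; threaded value p + q = 1426; w = 19; 6*(19)^3 - 8*(19)^2 + 8*(19)^1 + 5 = (41154) + (-2888) + (152) + (5) = 38423; answer 38423

38423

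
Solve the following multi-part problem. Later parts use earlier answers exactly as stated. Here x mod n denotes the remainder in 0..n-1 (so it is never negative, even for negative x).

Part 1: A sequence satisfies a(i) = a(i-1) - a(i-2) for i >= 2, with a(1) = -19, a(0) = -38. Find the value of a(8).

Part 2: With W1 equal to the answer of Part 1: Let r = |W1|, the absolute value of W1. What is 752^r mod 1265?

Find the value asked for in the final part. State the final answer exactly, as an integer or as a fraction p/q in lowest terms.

Part 1: a(2) = 1*(-19) - 1*(-38) = 19; iterating: a(2)=19, a(3)=38, a(4)=19, a(5)=-19, a(6)=-38, a(7)=-19, a(8)=19; answer 19
Part 2: W1 = 19; r = 19; squarings mod 1265: 752^1=752, 752^2=49, 752^4=1136, 752^8=196, 752^16=466; 752^19 = 752^1 * 752^2 * 752^16 = 58 (mod 1265); answer 58

58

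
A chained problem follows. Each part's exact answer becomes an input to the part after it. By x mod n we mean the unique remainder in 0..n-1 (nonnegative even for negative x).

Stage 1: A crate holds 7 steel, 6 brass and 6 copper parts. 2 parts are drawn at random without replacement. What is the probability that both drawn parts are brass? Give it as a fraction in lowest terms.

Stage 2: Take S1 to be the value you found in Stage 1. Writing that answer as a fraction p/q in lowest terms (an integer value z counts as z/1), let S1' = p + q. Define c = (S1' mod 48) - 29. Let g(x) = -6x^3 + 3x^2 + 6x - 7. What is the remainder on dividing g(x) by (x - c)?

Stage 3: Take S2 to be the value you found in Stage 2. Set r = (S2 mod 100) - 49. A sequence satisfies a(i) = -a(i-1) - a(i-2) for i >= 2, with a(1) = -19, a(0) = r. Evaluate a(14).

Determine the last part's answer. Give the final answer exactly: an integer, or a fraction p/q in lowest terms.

40

Stage 1: total draws C(19,2) = 171; favorable C(6,2) = 15; P = 5/57; answer 5/57
Stage 2: S1 = 5/57; threaded value p + q = 62; c = -15; remainder = value at the root: -6*(-15)^3 + 3*(-15)^2 + 6*(-15)^1 - 7 = (20250) + (675) + (-90) + (-7) = 20828; answer 20828
Stage 3: S2 = 20828; r = -21; a(2) = -1*(-19) - 1*(-21) = 40; iterating: a(2)=40, a(3)=-21, a(4)=-19, a(5)=40, a(6)=-21, a(7)=-19, a(8)=40, a(9)=-21, a(10)=-19, a(11)=40, a(12)=-21, a(13)=-19, a(14)=40; answer 40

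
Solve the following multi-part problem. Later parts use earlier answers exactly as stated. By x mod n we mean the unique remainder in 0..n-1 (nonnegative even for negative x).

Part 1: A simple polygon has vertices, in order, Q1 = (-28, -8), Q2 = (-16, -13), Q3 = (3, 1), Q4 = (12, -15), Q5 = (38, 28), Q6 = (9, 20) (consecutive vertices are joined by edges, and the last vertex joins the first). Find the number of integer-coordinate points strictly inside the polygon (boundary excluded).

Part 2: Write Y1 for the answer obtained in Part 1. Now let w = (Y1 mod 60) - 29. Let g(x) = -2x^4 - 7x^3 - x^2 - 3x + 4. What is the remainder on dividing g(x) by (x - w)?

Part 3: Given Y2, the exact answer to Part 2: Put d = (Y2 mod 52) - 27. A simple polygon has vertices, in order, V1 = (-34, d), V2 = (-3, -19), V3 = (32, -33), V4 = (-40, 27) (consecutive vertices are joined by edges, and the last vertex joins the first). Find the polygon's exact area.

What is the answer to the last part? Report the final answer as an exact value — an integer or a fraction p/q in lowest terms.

1223/2

Part 1: cross terms: (-28*-13 - -16*-8)=236, (-16*1 - 3*-13)=23, (3*-15 - 12*1)=-57, (12*28 - 38*-15)=906, (38*20 - 9*28)=508, (9*-8 - -28*20)=488; twice the area = |2104| = 2104; area = 1052; boundary points = 1 + 1 + 1 + 1 + 1 + 1 = 6; strictly interior points = area - boundary/2 + 1 = 1050; answer 1050
Part 2: Y1 = 1050; w = 1; remainder = value at the root: -2*(1)^4 - 7*(1)^3 - 1*(1)^2 - 3*(1)^1 + 4 = (-2) + (-7) + (-1) + (-3) + (4) = -9; answer -9
Part 3: Y2 = -9; d = 16; cross terms: (-34*-19 - -3*16)=694, (-3*-33 - 32*-19)=707, (32*27 - -40*-33)=-456, (-40*16 - -34*27)=278; twice the area = |1223| = 1223; area = 1223/2; answer 1223/2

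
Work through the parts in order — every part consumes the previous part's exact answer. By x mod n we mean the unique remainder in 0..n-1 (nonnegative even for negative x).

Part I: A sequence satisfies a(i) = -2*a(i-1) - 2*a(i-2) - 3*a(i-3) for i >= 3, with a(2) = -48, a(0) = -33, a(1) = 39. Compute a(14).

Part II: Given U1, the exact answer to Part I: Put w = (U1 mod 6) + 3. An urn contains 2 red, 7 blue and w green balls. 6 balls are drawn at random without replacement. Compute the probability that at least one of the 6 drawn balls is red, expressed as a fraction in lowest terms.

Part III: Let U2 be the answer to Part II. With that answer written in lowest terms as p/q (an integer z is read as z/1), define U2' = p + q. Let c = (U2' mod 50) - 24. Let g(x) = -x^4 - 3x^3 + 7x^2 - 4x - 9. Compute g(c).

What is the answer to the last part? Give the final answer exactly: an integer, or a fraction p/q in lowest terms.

Part I: a(3) = -2*(-48) - 2*(39) - 3*(-33) = 117; iterating: a(3)=117, a(4)=-255, a(5)=420, a(6)=-681, a(7)=1287, a(8)=-2472, a(9)=4413, a(10)=-7743, a(11)=14076, a(12)=-25905, a(13)=46887, a(14)=-84192; answer -84192
Part II: U1 = -84192; w = 3; total draws C(12,6) = 924; complement C(10,6) = 210; favorable 924 - 210 = 714; P = 17/22; answer 17/22
Part III: U2 = 17/22; threaded value p + q = 39; c = 15; -1*(15)^4 - 3*(15)^3 + 7*(15)^2 - 4*(15)^1 - 9 = (-50625) + (-10125) + (1575) + (-60) + (-9) = -59244; answer -59244

-59244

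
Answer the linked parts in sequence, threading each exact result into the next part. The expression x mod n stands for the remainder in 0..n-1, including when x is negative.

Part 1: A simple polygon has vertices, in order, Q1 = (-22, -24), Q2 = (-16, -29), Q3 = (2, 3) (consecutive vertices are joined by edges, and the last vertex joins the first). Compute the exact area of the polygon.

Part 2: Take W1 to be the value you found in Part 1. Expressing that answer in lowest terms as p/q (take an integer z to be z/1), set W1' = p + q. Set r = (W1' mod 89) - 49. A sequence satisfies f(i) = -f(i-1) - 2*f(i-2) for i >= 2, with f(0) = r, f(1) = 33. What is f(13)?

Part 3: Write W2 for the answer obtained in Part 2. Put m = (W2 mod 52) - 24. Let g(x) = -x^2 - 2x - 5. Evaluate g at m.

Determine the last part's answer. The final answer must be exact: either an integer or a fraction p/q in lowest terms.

-68

Part 1: cross terms: (-22*-29 - -16*-24)=254, (-16*3 - 2*-29)=10, (2*-24 - -22*3)=18; twice the area = |282| = 282; area = 141; answer 141
Part 2: W1 = 141; threaded value p + q = 142; r = 4; f(2) = -1*(33) - 2*(4) = -41; iterating: f(2)=-41, f(3)=-25, f(4)=107, f(5)=-57, f(6)=-157, f(7)=271, f(8)=43, f(9)=-585, f(10)=499, f(11)=671, f(12)=-1669, f(13)=327; answer 327
Part 3: W2 = 327; m = -9; -1*(-9)^2 - 2*(-9)^1 - 5 = (-81) + (18) + (-5) = -68; answer -68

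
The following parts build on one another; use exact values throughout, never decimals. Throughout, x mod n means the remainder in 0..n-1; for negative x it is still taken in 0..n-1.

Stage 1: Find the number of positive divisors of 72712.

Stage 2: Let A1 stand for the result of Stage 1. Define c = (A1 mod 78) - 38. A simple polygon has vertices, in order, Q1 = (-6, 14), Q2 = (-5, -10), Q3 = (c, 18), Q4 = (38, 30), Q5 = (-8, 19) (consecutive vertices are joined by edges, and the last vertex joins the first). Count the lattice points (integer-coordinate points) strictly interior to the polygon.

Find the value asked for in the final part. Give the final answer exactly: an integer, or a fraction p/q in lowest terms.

Stage 1: 72712 = 2^3 * 61 * 149; number of divisors = (3+1) * (1+1) * (1+1) = 16; answer 16
Stage 2: A1 = 16; c = -22; cross terms: (-6*-10 - -5*14)=130, (-5*18 - -22*-10)=-310, (-22*30 - 38*18)=-1344, (38*19 - -8*30)=962, (-8*14 - -6*19)=2; twice the area = |-560| = 560; area = 280; boundary points = 1 + 1 + 12 + 1 + 1 = 16; strictly interior points = area - boundary/2 + 1 = 273; answer 273

273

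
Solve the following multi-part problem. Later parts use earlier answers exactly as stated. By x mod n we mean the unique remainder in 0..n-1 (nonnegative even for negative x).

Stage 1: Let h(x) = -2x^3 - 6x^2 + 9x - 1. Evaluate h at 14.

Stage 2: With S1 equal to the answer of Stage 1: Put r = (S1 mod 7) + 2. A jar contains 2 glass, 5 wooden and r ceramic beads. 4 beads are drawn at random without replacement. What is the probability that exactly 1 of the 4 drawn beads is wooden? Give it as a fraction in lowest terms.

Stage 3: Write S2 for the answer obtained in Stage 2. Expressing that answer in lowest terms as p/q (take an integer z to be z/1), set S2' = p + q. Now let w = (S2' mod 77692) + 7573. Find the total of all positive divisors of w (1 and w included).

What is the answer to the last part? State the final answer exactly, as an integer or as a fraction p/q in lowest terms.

21060

Stage 1: -2*(14)^3 - 6*(14)^2 + 9*(14)^1 - 1 = (-5488) + (-1176) + (126) + (-1) = -6539; answer -6539
Stage 2: S1 = -6539; r = 8; total draws C(15,4) = 1365; favorable C(5,1)*C(10,3) = 600; P = 40/91; answer 40/91
Stage 3: S2 = 40/91; threaded value p + q = 131; w = 7704; 7704 = 2^3 * 3^2 * 107; sigma = (1 + 2 + 4 + 8) * (1 + 3 + 9) * (1 + 107) = 15 * 13 * 108 = 21060; answer 21060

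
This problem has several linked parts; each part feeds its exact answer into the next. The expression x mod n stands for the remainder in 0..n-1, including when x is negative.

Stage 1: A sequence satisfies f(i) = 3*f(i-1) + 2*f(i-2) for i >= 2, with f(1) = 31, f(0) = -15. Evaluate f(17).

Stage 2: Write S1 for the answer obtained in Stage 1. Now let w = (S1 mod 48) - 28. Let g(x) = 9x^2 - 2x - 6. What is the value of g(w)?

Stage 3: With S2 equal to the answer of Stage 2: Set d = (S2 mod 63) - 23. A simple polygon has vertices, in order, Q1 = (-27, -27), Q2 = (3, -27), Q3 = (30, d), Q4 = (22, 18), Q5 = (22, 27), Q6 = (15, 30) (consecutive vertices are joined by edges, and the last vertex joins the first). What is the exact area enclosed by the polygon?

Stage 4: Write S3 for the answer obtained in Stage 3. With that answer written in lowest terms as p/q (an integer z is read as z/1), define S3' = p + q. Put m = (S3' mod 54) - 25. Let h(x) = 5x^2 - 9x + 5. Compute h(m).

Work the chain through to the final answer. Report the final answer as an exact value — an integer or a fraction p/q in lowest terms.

1787

Stage 1: f(2) = 3*(31) + 2*(-15) = 63; iterating: f(2)=63, f(3)=251, f(4)=879, f(5)=3139, f(6)=11175, f(7)=39803, f(8)=141759, f(9)=504883, f(10)=1798167, f(11)=6404267, f(12)=22809135, f(13)=81235939, f(14)=289326087, f(15)=1030450139, f(16)=3670002591, f(17)=13070908051; answer 13070908051
Stage 2: S1 = 13070908051; w = -9; 9*(-9)^2 - 2*(-9)^1 - 6 = (729) + (18) + (-6) = 741; answer 741
Stage 3: S2 = 741; d = 25; cross terms: (-27*-27 - 3*-27)=810, (3*25 - 30*-27)=885, (30*18 - 22*25)=-10, (22*27 - 22*18)=198, (22*30 - 15*27)=255, (15*-27 - -27*30)=405; twice the area = |2543| = 2543; area = 2543/2; answer 2543/2
Stage 4: S3 = 2543/2; threaded value p + q = 2545; m = -18; 5*(-18)^2 - 9*(-18)^1 + 5 = (1620) + (162) + (5) = 1787; answer 1787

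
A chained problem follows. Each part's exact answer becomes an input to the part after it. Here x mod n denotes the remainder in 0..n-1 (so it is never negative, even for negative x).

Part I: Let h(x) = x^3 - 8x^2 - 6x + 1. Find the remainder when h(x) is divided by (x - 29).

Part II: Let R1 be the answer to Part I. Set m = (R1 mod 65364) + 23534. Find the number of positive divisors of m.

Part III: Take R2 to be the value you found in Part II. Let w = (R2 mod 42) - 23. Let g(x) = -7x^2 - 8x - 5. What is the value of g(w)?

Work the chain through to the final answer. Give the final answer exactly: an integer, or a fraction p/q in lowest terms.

Part I: remainder = value at the root: 1*(29)^3 - 8*(29)^2 - 6*(29)^1 + 1 = (24389) + (-6728) + (-174) + (1) = 17488; answer 17488
Part II: R1 = 17488; m = 41022; 41022 = 2 * 3^2 * 43 * 53; number of divisors = (1+1) * (2+1) * (1+1) * (1+1) = 24; answer 24
Part III: R2 = 24; w = 1; -7*(1)^2 - 8*(1)^1 - 5 = (-7) + (-8) + (-5) = -20; answer -20

-20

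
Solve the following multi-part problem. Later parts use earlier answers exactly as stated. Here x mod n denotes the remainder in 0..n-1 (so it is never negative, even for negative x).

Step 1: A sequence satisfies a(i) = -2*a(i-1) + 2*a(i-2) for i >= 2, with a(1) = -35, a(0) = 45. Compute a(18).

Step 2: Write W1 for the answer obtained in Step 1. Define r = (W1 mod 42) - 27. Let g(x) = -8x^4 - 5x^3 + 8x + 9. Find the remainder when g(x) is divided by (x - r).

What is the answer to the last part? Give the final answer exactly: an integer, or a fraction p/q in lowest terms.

-528

Step 1: a(2) = -2*(-35) + 2*(45) = 160; iterating: a(2)=160, a(3)=-390, a(4)=1100, a(5)=-2980, a(6)=8160, a(7)=-22280, a(8)=60880, a(9)=-166320, a(10)=454400, a(11)=-1241440, a(12)=3391680, a(13)=-9266240, a(14)=25315840, a(15)=-69164160, a(16)=188960000, a(17)=-516248320, a(18)=1410416640; answer 1410416640
Step 2: W1 = 1410416640; r = -3; remainder = value at the root: -8*(-3)^4 - 5*(-3)^3 + 8*(-3)^1 + 9 = (-648) + (135) + (-24) + (9) = -528; answer -528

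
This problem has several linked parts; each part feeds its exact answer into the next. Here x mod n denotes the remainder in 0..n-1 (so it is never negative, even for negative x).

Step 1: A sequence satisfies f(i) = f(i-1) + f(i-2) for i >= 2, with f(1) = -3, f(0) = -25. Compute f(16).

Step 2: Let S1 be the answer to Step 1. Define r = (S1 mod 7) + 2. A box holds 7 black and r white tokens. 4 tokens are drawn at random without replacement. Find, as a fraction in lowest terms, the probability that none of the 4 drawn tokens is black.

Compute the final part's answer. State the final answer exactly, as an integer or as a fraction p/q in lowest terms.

1/99

Step 1: f(2) = 1*(-3) + 1*(-25) = -28; iterating: f(2)=-28, f(3)=-31, f(4)=-59, f(5)=-90, f(6)=-149, f(7)=-239, f(8)=-388, f(9)=-627, f(10)=-1015, f(11)=-1642, f(12)=-2657, f(13)=-4299, f(14)=-6956, f(15)=-11255, f(16)=-18211; answer -18211
Step 2: S1 = -18211; r = 5; total draws C(12,4) = 495; favorable C(5,4) = 5; P = 1/99; answer 1/99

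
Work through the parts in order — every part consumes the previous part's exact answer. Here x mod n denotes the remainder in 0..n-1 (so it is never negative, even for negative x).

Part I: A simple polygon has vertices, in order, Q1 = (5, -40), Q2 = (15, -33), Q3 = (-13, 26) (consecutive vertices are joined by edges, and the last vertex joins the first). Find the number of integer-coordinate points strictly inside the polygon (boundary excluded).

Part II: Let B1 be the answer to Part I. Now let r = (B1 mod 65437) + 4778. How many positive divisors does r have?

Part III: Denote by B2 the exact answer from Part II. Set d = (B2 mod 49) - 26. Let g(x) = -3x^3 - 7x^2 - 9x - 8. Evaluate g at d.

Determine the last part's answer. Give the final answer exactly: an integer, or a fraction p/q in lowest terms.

Part I: cross terms: (5*-33 - 15*-40)=435, (15*26 - -13*-33)=-39, (-13*-40 - 5*26)=390; twice the area = |786| = 786; area = 393; boundary points = 1 + 1 + 6 = 8; strictly interior points = area - boundary/2 + 1 = 390; answer 390
Part II: B1 = 390; r = 5168; 5168 = 2^4 * 17 * 19; number of divisors = (4+1) * (1+1) * (1+1) = 20; answer 20
Part III: B2 = 20; d = -6; -3*(-6)^3 - 7*(-6)^2 - 9*(-6)^1 - 8 = (648) + (-252) + (54) + (-8) = 442; answer 442

442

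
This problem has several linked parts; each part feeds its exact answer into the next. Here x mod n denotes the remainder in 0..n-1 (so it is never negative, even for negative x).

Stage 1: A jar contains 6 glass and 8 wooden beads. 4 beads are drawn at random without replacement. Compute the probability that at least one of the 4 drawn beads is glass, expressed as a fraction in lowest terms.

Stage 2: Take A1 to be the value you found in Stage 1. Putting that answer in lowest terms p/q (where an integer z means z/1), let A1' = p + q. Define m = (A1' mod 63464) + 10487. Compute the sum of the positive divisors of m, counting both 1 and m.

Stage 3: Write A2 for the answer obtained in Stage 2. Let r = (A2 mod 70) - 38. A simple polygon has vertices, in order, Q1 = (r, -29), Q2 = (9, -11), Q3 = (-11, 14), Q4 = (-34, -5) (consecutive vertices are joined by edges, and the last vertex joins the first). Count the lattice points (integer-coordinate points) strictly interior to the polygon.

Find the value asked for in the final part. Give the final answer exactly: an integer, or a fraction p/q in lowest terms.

Stage 1: total draws C(14,4) = 1001; complement C(8,4) = 70; favorable 1001 - 70 = 931; P = 133/143; answer 133/143
Stage 2: A1 = 133/143; threaded value p + q = 276; m = 10763; 10763 = 47 * 229; sigma = (1 + 47) * (1 + 229) = 48 * 230 = 11040; answer 11040
Stage 3: A2 = 11040; r = 12; cross terms: (12*-11 - 9*-29)=129, (9*14 - -11*-11)=5, (-11*-5 - -34*14)=531, (-34*-29 - 12*-5)=1046; twice the area = |1711| = 1711; area = 1711/2; boundary points = 3 + 5 + 1 + 2 = 11; strictly interior points = area - boundary/2 + 1 = 851; answer 851

851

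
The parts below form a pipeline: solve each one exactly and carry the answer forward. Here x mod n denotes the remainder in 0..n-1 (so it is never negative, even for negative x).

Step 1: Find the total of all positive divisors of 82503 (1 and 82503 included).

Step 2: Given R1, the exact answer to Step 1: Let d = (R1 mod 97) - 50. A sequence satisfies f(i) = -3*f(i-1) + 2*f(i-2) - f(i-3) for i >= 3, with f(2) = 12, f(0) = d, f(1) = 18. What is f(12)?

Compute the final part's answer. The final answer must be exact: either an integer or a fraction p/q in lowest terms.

Step 1: 82503 = 3^2 * 89 * 103; sigma = (1 + 3 + 9) * (1 + 89) * (1 + 103) = 13 * 90 * 104 = 121680; answer 121680
Step 2: R1 = 121680; d = -8; f(3) = -3*(12) + 2*(18) - 1*(-8) = 8; iterating: f(3)=8, f(4)=-18, f(5)=58, f(6)=-218, f(7)=788, f(8)=-2858, f(9)=10368, f(10)=-37608, f(11)=136418, f(12)=-494838; answer -494838

-494838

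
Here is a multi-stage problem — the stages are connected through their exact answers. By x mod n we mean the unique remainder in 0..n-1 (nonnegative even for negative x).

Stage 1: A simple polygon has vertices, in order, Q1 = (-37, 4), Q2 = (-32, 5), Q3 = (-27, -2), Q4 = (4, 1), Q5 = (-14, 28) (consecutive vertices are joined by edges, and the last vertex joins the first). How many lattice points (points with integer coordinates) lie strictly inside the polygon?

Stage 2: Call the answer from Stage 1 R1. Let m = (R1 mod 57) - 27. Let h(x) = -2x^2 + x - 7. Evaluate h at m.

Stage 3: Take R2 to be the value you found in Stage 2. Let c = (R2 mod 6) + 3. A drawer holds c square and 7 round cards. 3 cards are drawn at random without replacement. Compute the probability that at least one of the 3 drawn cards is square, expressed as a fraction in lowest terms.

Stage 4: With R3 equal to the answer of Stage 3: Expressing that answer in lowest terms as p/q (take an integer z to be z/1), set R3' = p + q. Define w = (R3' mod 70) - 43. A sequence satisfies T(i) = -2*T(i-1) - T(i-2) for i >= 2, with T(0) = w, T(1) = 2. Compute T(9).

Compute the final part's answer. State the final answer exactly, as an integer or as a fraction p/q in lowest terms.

-126

Stage 1: cross terms: (-37*5 - -32*4)=-57, (-32*-2 - -27*5)=199, (-27*1 - 4*-2)=-19, (4*28 - -14*1)=126, (-14*4 - -37*28)=980; twice the area = |1229| = 1229; area = 1229/2; boundary points = 1 + 1 + 1 + 9 + 1 = 13; strictly interior points = area - boundary/2 + 1 = 609; answer 609
Stage 2: R1 = 609; m = 12; -2*(12)^2 + 1*(12)^1 - 7 = (-288) + (12) + (-7) = -283; answer -283
Stage 3: R2 = -283; c = 8; total draws C(15,3) = 455; complement C(7,3) = 35; favorable 455 - 35 = 420; P = 12/13; answer 12/13
Stage 4: R3 = 12/13; threaded value p + q = 25; w = -18; T(2) = -2*(2) - 1*(-18) = 14; iterating: T(2)=14, T(3)=-30, T(4)=46, T(5)=-62, T(6)=78, T(7)=-94, T(8)=110, T(9)=-126; answer -126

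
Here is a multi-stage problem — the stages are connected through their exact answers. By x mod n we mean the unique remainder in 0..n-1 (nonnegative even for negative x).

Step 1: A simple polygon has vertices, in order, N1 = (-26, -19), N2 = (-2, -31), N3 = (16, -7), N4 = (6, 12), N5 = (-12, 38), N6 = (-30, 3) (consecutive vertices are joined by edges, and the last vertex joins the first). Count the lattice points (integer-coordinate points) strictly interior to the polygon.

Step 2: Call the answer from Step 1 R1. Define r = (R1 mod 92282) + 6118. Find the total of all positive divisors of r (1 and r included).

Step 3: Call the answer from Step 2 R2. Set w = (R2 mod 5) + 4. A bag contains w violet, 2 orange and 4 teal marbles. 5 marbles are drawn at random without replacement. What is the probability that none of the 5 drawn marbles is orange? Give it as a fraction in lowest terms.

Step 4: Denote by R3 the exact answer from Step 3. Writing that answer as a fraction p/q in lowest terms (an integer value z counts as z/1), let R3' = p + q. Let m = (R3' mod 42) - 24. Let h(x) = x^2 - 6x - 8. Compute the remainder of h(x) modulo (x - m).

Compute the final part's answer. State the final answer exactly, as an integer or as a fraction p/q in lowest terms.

Step 1: cross terms: (-26*-31 - -2*-19)=768, (-2*-7 - 16*-31)=510, (16*12 - 6*-7)=234, (6*38 - -12*12)=372, (-12*3 - -30*38)=1104, (-30*-19 - -26*3)=648; twice the area = |3636| = 3636; area = 1818; boundary points = 12 + 6 + 1 + 2 + 1 + 2 = 24; strictly interior points = area - boundary/2 + 1 = 1807; answer 1807
Step 2: R1 = 1807; r = 7925; 7925 = 5^2 * 317; sigma = (1 + 5 + 25) * (1 + 317) = 31 * 318 = 9858; answer 9858
Step 3: R2 = 9858; w = 7; total draws C(13,5) = 1287; favorable C(11,5) = 462; P = 14/39; answer 14/39
Step 4: R3 = 14/39; threaded value p + q = 53; m = -13; remainder = value at the root: 1*(-13)^2 - 6*(-13)^1 - 8 = (169) + (78) + (-8) = 239; answer 239

239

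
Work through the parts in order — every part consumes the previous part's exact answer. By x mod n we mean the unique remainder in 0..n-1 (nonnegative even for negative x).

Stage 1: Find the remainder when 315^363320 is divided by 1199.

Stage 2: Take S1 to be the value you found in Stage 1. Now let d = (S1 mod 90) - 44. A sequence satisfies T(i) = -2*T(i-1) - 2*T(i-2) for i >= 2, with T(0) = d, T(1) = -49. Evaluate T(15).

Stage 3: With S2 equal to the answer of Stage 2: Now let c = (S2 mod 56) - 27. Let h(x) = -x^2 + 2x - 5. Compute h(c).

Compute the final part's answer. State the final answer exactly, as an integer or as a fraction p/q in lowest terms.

-404

Stage 1: squarings mod 1199: 315^1=315, 315^2=907, 315^4=135, 315^8=240, 315^16=48, 315^32=1105, 315^64=443, 315^128=812, 315^256=1093, 315^512=445, 315^1024=190, 315^2048=130, 315^4096=114, 315^8192=1006, 315^16384=80, 315^32768=405, 315^65536=961, 315^131072=291, 315^262144=751; 315^363320 = 315^8 * 315^16 * 315^32 * 315^256 * 315^512 * 315^2048 * 315^32768 * 315^65536 * 315^262144 = 1112 (mod 1199); answer 1112
Stage 2: S1 = 1112; d = -12; T(2) = -2*(-49) - 2*(-12) = 122; iterating: T(2)=122, T(3)=-146, T(4)=48, T(5)=196, T(6)=-488, T(7)=584, T(8)=-192, T(9)=-784, T(10)=1952, T(11)=-2336, T(12)=768, T(13)=3136, T(14)=-7808, T(15)=9344; answer 9344
Stage 3: S2 = 9344; c = 21; -1*(21)^2 + 2*(21)^1 - 5 = (-441) + (42) + (-5) = -404; answer -404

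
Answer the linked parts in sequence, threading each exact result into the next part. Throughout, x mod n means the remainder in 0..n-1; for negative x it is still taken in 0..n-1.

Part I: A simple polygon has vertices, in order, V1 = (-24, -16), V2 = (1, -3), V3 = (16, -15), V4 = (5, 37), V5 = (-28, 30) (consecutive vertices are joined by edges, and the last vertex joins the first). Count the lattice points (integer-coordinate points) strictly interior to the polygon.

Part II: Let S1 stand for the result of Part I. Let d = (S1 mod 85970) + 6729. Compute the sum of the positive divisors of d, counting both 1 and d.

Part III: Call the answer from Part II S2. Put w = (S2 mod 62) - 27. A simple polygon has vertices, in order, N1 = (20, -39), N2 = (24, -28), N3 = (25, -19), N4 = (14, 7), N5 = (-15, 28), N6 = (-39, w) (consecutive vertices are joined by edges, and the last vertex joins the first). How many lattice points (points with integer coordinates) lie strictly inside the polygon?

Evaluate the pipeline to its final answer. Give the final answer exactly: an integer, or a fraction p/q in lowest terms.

Part I: cross terms: (-24*-3 - 1*-16)=88, (1*-15 - 16*-3)=33, (16*37 - 5*-15)=667, (5*30 - -28*37)=1186, (-28*-16 - -24*30)=1168; twice the area = |3142| = 3142; area = 1571; boundary points = 1 + 3 + 1 + 1 + 2 = 8; strictly interior points = area - boundary/2 + 1 = 1568; answer 1568
Part II: S1 = 1568; d = 8297; 8297 is prime, so its only divisors are 1 and 8297; sigma = 1 + 8297 = 8298; answer 8298
Part III: S2 = 8298; w = 25; cross terms: (20*-28 - 24*-39)=376, (24*-19 - 25*-28)=244, (25*7 - 14*-19)=441, (14*28 - -15*7)=497, (-15*25 - -39*28)=717, (-39*-39 - 20*25)=1021; twice the area = |3296| = 3296; area = 1648; boundary points = 1 + 1 + 1 + 1 + 3 + 1 = 8; strictly interior points = area - boundary/2 + 1 = 1645; answer 1645

1645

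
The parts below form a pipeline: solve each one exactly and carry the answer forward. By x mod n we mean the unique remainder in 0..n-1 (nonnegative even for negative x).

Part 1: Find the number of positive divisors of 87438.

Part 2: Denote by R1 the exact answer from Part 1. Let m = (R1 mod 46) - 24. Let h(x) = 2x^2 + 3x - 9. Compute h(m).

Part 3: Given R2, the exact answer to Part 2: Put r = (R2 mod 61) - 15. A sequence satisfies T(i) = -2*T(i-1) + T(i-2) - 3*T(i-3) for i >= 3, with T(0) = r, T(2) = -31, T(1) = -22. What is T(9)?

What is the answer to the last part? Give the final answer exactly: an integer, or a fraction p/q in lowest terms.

Part 1: 87438 = 2 * 3 * 13 * 19 * 59; number of divisors = (1+1) * (1+1) * (1+1) * (1+1) * (1+1) = 32; answer 32
Part 2: R1 = 32; m = 8; 2*(8)^2 + 3*(8)^1 - 9 = (128) + (24) + (-9) = 143; answer 143
Part 3: R2 = 143; r = 6; T(3) = -2*(-31) + 1*(-22) - 3*(6) = 22; iterating: T(3)=22, T(4)=-9, T(5)=133, T(6)=-341, T(7)=842, T(8)=-2424, T(9)=6713; answer 6713

6713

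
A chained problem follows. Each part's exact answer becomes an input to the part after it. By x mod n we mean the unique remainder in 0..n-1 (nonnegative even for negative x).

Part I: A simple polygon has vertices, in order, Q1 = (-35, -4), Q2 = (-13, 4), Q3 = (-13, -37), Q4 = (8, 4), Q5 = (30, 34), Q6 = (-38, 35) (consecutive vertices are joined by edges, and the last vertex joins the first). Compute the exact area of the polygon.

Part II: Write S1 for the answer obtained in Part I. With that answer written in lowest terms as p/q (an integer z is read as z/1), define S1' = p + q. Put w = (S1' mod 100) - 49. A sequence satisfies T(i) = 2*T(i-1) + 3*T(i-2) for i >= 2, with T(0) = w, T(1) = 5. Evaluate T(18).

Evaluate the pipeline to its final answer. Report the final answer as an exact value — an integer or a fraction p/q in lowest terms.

Part I: cross terms: (-35*4 - -13*-4)=-192, (-13*-37 - -13*4)=533, (-13*4 - 8*-37)=244, (8*34 - 30*4)=152, (30*35 - -38*34)=2342, (-38*-4 - -35*35)=1377; twice the area = |4456| = 4456; area = 2228; answer 2228
Part II: S1 = 2228; threaded value p + q = 2229; w = -20; T(2) = 2*(5) + 3*(-20) = -50; iterating: T(2)=-50, T(3)=-85, T(4)=-320, T(5)=-895, T(6)=-2750, T(7)=-8185, T(8)=-24620, T(9)=-73795, T(10)=-221450, T(11)=-664285, T(12)=-1992920, T(13)=-5978695, T(14)=-17936150, T(15)=-53808385, T(16)=-161425220, T(17)=-484275595, T(18)=-1452826850; answer -1452826850

-1452826850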